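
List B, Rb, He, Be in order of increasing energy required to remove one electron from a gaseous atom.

Rb < B < Be < He

He is in period 1, group 18; Be is in period 2, group 2; B is in period 2, group 13; Rb is in period 5, group 1.
Across a period the outer electron is held more tightly (higher IE₁); down a group it sits in a higher shell, more shielded, and comes off more easily.
Neither a single period nor a single group — weigh both effects.
B > Rb: relative to Rb, both the across-period and down-group shifts push B's first ionization energy up.
Be > B: this pair runs against the simple trend — see the exception note.
He > Be: relative to Be, both the across-period and down-group shifts push He's first ionization energy up.
Note the exception: Be has a higher first ionization energy than B, contrary to the simple trend — removing B's lone 2p electron is easier than breaking Be's filled 2s².
Approximate values (kJ/mol): He 2372, Be 900, B 801, Rb 403.
So from lowest to highest: Rb < B < Be < He.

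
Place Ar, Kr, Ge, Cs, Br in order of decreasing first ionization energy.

Ar > Kr > Br > Ge > Cs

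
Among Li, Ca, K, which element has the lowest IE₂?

Ca

Consider each +1 ion: Li⁺ is the bare [He] core; Ca⁺ still has 1 valence electron; K⁺ is the bare [Ar] core.
Breaking into a closed-shell core is much more expensive than removing a leftover valence electron — K and Li have the largest IE_2 here.
Approximate IE_2 values (kJ/mol): Li 7298, Ca 1145, K 3052.
Hence IE_2: Ca < K < Li.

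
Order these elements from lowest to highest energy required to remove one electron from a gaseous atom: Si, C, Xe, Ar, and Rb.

First ionization energy rises across a period (greater Z_eff holds electrons more tightly) and falls down a group (valence electrons are farther from the nucleus).
Neither a single period nor a single group — weigh both effects.
Si > Rb: relative to Rb, both the across-period and down-group shifts push Si's first ionization energy up.
C > Si: C sits above Si in group 14, so the down-group effect alone puts C higher.
Xe > C: the two effects oppose for this pair; the across-period effect wins (1170 vs 1086 kJ/mol).
Ar > Xe: Ar sits above Xe in group 18, so the down-group effect alone puts Ar higher.
Approximate values (kJ/mol): C 1086, Si 786, Ar 1521, Rb 403, Xe 1170.
So from lowest to highest: Rb < Si < C < Xe < Ar.

Rb < Si < C < Xe < Ar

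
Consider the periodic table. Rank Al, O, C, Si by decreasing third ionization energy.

After 2 electrons have been removed, what remains? Al²⁺ still has 1 valence electron; O²⁺ still has 4 valence electrons; C²⁺ still has 2 valence electrons; Si²⁺ still has 2 valence electrons.
All are still removing valence electrons, so compare the +2 ions as you would atoms: IE_3 generally rises across a period (higher Z_eff) and falls down a group (larger shell), subject to the usual subshell exceptions.
Valence configurations: Al²⁺ [Ne]3s¹, O²⁺ [He]2s²2p², C²⁺ [He]2s², Si²⁺ [Ne]3s².
Approximate IE_3 values (kJ/mol): Al 2745, O 5300, C 4620, Si 3232.
Overall IE_3 order: Al < Si < C < O.

O, C, Si, Al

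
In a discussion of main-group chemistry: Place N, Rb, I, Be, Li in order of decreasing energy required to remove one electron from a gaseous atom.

N > I > Be > Li > Rb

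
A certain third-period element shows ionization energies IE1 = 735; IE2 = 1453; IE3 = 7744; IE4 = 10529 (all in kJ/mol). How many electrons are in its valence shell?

2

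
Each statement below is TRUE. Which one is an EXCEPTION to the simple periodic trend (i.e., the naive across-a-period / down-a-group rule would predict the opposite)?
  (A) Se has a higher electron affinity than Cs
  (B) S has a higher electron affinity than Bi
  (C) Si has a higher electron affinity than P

The general trend: electron affinity increases across a period and decreases down a group.
(A) Se (period 4, group 16) vs Cs (period 6, group 1): the stated order agrees with the simple trend.
(B) S (period 3, group 16) vs Bi (period 6, group 15): the stated order agrees with the simple trend.
(C) Si (period 3, group 14) vs P (period 3, group 15): the stated order contradicts the simple trend.
The exception is (C): adding an electron to P's half-filled 3p³ is unfavourable, so Si (3p²) has the more exothermic EA.

(C)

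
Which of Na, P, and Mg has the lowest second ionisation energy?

The second ionization energy removes an electron from the +1 ion. For each element: Na⁺ is the bare [Ne] core; P⁺ still has 4 valence electrons; Mg⁺ still has 1 valence electron.
Pulling an electron out of a noble-gas core costs far more than removing a remaining valence electron, so Na sits at the high end of IE_2.
Valence configurations: P⁺ [Ne]3s²3p², Mg⁺ [Ne]3s¹.
Tabulated IE_2 (kJ/mol): Na 4562, P 1907, Mg 1451.
Hence IE_2: Mg < P < Na.

Mg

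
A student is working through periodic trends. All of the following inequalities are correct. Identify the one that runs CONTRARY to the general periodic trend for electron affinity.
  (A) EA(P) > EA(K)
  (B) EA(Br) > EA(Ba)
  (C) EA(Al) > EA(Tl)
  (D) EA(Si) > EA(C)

(D)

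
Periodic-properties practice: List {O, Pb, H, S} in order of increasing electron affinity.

Pb, H, O, S

H is in period 1, group 1; O is in period 2, group 16; S is in period 3, group 16; Pb is in period 6, group 14.
Adding an electron releases more energy for atoms nearer the top right (short of the noble gases).
Here both period and group differ, so the two effects have to be weighed against each other.
H > Pb: the two effects oppose for this pair; the down-group effect wins (73 vs 35 kJ/mol).
O > H: period and group pull opposite ways; the across-period shift dominates (141 vs 73 kJ/mol).
S > O: this pair runs against the simple trend — see the exception note.
Note the exception: S has a higher electron affinity than O, contrary to the simple trend — the compact 2p subshell of O repels the added electron more than S's larger 3p does.
Tabulated electron affinity (kJ/mol): H 73, O 141, S 200, Pb 35.
So from lowest to highest: Pb < H < O < S.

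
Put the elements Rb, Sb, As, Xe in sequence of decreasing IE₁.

Xe > As > Sb > Rb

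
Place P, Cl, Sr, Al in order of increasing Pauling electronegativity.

Al is in period 3, group 13; P is in period 3, group 15; Cl is in period 3, group 17; Sr is in period 5, group 2.
EN rises left→right (higher Z_eff, smaller atoms) and falls top→bottom (larger, more shielded atoms).
These span different periods and groups, so the two trends combine.
Al > Sr: relative to Sr, both the across-period and down-group shifts push Al's electronegativity up.
P > Al: P lies to the right of Al in period 3, so the across-period effect alone puts P higher.
Cl > P: Cl lies to the right of P in period 3, so the across-period effect alone puts Cl higher.
Tabulated electronegativity (Pauling): Al 1.61, P 2.19, Cl 3.16, Sr 0.95.
So from lowest to highest: Sr < Al < P < Cl.

Sr < Al < P < Cl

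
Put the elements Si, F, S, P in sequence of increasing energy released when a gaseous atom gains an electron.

P, Si, S, F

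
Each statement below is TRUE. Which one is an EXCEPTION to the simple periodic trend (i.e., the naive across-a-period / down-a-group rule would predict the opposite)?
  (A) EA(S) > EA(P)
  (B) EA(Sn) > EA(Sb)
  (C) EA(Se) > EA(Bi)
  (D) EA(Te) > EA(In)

(B)

The general trend: electron affinity increases across a period and decreases down a group.
(A) S (period 3, group 16) vs P (period 3, group 15): the stated order agrees with the simple trend.
(B) Sn (period 5, group 14) vs Sb (period 5, group 15): the stated order contradicts the simple trend.
(C) Se (period 4, group 16) vs Bi (period 6, group 15): the stated order agrees with the simple trend.
(D) Te (period 5, group 16) vs In (period 5, group 13): the stated order agrees with the simple trend.
The exception is (B): adding an electron to Sb's half-filled 5p³ is unfavourable, so Sn has the more exothermic EA.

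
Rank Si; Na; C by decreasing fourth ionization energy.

Consider each +3 ion: Si³⁺ still has 1 valence electron; Na³⁺ is already 2 electrons into the core; C³⁺ still has 1 valence electron.
Breaking into a closed-shell core is much more expensive than removing a leftover valence electron — Na has the largest IE_4 here.
Valence configurations: Si³⁺ [Ne]3s¹, C³⁺ [He]2s¹.
Tabulated IE_4 (kJ/mol): Si 4356, Na 9543, C 6223.
So the fourth ionization energies run Si < C < Na.

Na, C, Si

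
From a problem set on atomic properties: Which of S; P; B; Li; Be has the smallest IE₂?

Be

After 1 electron has been removed, what remains? S⁺ still has 5 valence electrons; P⁺ still has 4 valence electrons; B⁺ still has 2 valence electrons; Li⁺ is the bare [He] core; Be⁺ still has 1 valence electron.
Pulling an electron out of a noble-gas core costs far more than removing a remaining valence electron, so Li sits at the high end of IE_2.
Valence configurations: S⁺ [Ne]3s²3p³, P⁺ [Ne]3s²3p², B⁺ [He]2s², Be⁺ [He]2s¹.
Tabulated IE_2 (kJ/mol): S 2252, P 1907, B 2427, Li 7298, Be 1757.
Hence IE_2: Be < P < S < B < Li.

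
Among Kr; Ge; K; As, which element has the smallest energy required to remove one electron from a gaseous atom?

K

K is in period 4, group 1; Ge is in period 4, group 14; As is in period 4, group 15; Kr is in period 4, group 18.
IE₁ increases left→right with effective nuclear charge and decreases top→bottom as the valence shell moves farther out.
All lie in period 4, so first ionization energy increases left to right.
The smallest energy required to remove one electron from a gaseous atom among these belongs to K.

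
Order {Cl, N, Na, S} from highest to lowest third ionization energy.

Na, N, Cl, S

IE_3 is the cost of taking one more electron from the +2 cation: Cl²⁺ still has 5 valence electrons; N²⁺ still has 3 valence electrons; Na²⁺ is already 1 electron into the core; S²⁺ still has 4 valence electrons.
Core electrons are held far more tightly than valence electrons, so Na tops the IE_3 order.
Valence configurations: Cl²⁺ [Ne]3s²3p³, N²⁺ [He]2s²2p¹, S²⁺ [Ne]3s²3p².
Approximate IE_3 values (kJ/mol): Cl 3822, N 4578, Na 6910, S 3357.
Putting it together, IE_3: S < Cl < N < Na.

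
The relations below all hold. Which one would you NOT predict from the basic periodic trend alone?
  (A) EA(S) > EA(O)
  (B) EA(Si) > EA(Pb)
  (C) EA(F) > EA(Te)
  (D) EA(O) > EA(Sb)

(A)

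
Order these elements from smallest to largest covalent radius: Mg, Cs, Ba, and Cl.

Mg is in period 3, group 2; Cl is in period 3, group 17; Cs is in period 6, group 1; Ba is in period 6, group 2.
Radius decreases left→right (rising Z_eff, same n) and increases top→bottom (higher n).
Here both period and group differ, so the two effects have to be weighed against each other.
Mg > Cl: Mg lies to the left of Cl in period 3, so the across-period effect alone puts Mg larger.
Ba > Mg: they share group 2; the group trend gives Ba the larger value.
Cs > Ba: Cs lies to the left of Ba in period 6, so the across-period effect alone puts Cs larger.
Tabulated atomic radius (pm): Mg 139, Cl 99, Cs 232, Ba 196.
So from smallest to largest: Cl < Mg < Ba < Cs.

Cl < Mg < Ba < Cs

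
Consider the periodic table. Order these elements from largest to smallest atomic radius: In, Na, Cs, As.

Na is in period 3, group 1; As is in period 4, group 15; In is in period 5, group 13; Cs is in period 6, group 1.
Atomic radius shrinks across a period as nuclear charge pulls the same shell inward, and grows down a group as new shells are added.
Here both period and group differ, so the two effects have to be weighed against each other.
In > As: relative to As, both the across-period and down-group shifts push In's atomic radius up.
Na > In: period and group pull opposite ways; the across-period shift dominates (155 vs 142 pm).
Cs > Na: Cs sits below Na in group 1, so the down-group effect alone puts Cs larger.
Tabulated atomic radius (pm): Na 155, As 121, In 142, Cs 232.
So from largest to smallest: Cs > Na > In > As.

Cs > Na > In > As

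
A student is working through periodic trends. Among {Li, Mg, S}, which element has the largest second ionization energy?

Li

The second ionization energy removes an electron from the +1 ion. For each element: Li⁺ is the bare [He] core; Mg⁺ still has 1 valence electron; S⁺ still has 5 valence electrons.
Core electrons are held far more tightly than valence electrons, so Li tops the IE_2 order.
Valence configurations: Mg⁺ [Ne]3s¹, S⁺ [Ne]3s²3p³.
Tabulated IE_2 (kJ/mol): Li 7298, Mg 1451, S 2252.
Hence IE_2: Mg < S < Li.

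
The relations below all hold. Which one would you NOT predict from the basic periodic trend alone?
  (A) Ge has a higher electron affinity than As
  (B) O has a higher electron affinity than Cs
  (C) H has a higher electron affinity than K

The general trend: electron affinity increases across a period and decreases down a group.
(A) Ge (period 4, group 14) vs As (period 4, group 15): the stated order contradicts the simple trend.
(B) O (period 2, group 16) vs Cs (period 6, group 1): the stated order agrees with the simple trend.
(C) H (period 1, group 1) vs K (period 4, group 1): the stated order agrees with the simple trend.
The exception is (A): adding an electron to As's half-filled 4p³ is unfavourable, so Ge (4p²) has the more exothermic EA.

(A)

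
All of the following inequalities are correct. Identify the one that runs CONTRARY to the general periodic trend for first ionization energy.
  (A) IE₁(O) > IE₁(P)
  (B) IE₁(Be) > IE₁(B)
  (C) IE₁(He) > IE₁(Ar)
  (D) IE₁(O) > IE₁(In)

(B)

The general trend: first ionization energy increases across a period and decreases down a group.
(A) O (period 2, group 16) vs P (period 3, group 15): the stated order agrees with the simple trend.
(B) Be (period 2, group 2) vs B (period 2, group 13): the stated order contradicts the simple trend.
(C) He (period 1, group 18) vs Ar (period 3, group 18): the stated order agrees with the simple trend.
(D) O (period 2, group 16) vs In (period 5, group 13): the stated order agrees with the simple trend.
The exception is (B): removing B's lone 2p electron is easier than breaking Be's filled 2s².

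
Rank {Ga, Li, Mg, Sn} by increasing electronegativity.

Li < Mg < Ga < Sn

Li is in period 2, group 1; Mg is in period 3, group 2; Ga is in period 4, group 13; Sn is in period 5, group 14.
Electronegativity increases across a period and decreases down a group, tracking effective nuclear charge and atomic size.
These sit on a diagonal, where the across-period and down-group effects partly cancel.
Mg > Li: the two effects oppose for this pair; the across-period effect wins (1.31 vs 0.98).
Ga > Mg: period and group pull opposite ways; the across-period shift dominates (1.81 vs 1.31).
Sn > Ga: period and group pull opposite ways; the across-period shift dominates (1.96 vs 1.81).
Approximate values (Pauling): Li 0.98, Mg 1.31, Ga 1.81, Sn 1.96.
So from lowest to highest: Li < Mg < Ga < Sn.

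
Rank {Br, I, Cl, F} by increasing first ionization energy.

F is in period 2, group 17; Cl is in period 3, group 17; Br is in period 4, group 17; I is in period 5, group 17.
IE₁ increases left→right with effective nuclear charge and decreases top→bottom as the valence shell moves farther out.
All are in group 17, so first ionization energy increases up the group.
So from lowest to highest: I < Br < Cl < F.

I, Br, Cl, F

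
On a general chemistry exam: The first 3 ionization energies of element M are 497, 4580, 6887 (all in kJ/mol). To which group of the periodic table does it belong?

Look for the largest jump between consecutive ionization energies: IE2/IE1 ≈ 9.2, far larger than any earlier ratio.
That jump marks the point where a core electron is being removed. So the atom has 1 valence electron.
A main-group element with 1 valence electron is in group 1.

Group 1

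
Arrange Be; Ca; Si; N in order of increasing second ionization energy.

Ca < Si < Be < N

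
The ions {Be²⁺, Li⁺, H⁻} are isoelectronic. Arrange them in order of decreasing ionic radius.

All of these have 2 electrons, so size is governed by nuclear charge alone: the more protons, the stronger the pull on the same electron cloud, and the smaller the ion.
Nuclear charges: Be²⁺ (Z=4), Li⁺ (Z=3), H⁻ (Z=1).
Largest to smallest: H⁻ > Li⁺ > Be²⁺.

H⁻ > Li⁺ > Be²⁺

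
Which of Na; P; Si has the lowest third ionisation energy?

The third ionization energy removes an electron from the +2 ion. For each element: Na²⁺ is already 1 electron into the core; P²⁺ still has 3 valence electrons; Si²⁺ still has 2 valence electrons.
Core electrons are held far more tightly than valence electrons, so Na tops the IE_3 order.
Valence configurations: P²⁺ [Ne]3s²3p¹, Si²⁺ [Ne]3s².
P²⁺ loses a lone 3p electron whereas Si²⁺ must break into a filled 3s² pair, so IE_3(Si) > IE_3(P) even though P has the higher nuclear charge.
Tabulated IE_3 (kJ/mol): Na 6910, P 2914, Si 3232.
Overall IE_3 order: P < Si < Na.

P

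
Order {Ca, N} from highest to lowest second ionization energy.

N > Ca

The second ionization energy removes an electron from the +1 ion. For each element: Ca⁺ still has 1 valence electron; N⁺ still has 4 valence electrons.
All are still removing valence electrons, so compare the +1 ions as you would atoms: IE_2 generally rises across a period (higher Z_eff) and falls down a group (larger shell), subject to the usual subshell exceptions.
Valence configurations: Ca⁺ [Ar]4s¹, N⁺ [He]2s²2p².
Approximate IE_2 values (kJ/mol): Ca 1145, N 2856.
Putting it together, IE_2: Ca < N.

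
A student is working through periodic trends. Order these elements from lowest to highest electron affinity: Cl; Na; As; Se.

Na < As < Se < Cl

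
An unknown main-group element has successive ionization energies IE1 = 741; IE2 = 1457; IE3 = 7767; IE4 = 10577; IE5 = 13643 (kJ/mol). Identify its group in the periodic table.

Group 2

Look for the largest jump between consecutive ionization energies: IE3/IE2 ≈ 5.3, far larger than any earlier ratio.
That jump marks the point where a core electron is being removed. So the atom has 2 valence electrons.
A main-group element with 2 valence electrons is in group 2.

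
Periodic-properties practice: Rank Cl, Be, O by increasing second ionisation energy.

IE_2 is the cost of taking one more electron from the +1 cation: Cl⁺ still has 6 valence electrons; Be⁺ still has 1 valence electron; O⁺ still has 5 valence electrons.
All are still removing valence electrons, so compare the +1 ions as you would atoms: IE_2 generally rises across a period (higher Z_eff) and falls down a group (larger shell), subject to the usual subshell exceptions.
Valence configurations: Cl⁺ [Ne]3s²3p⁴, Be⁺ [He]2s¹, O⁺ [He]2s²2p³.
Tabulated IE_2 (kJ/mol): Cl 2298, Be 1757, O 3388.
Hence IE_2: Be < Cl < O.

Be < Cl < O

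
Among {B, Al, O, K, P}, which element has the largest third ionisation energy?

O

Consider each +2 ion: B²⁺ still has 1 valence electron; Al²⁺ still has 1 valence electron; O²⁺ still has 4 valence electrons; K²⁺ is already 1 electron into the core; P²⁺ still has 3 valence electrons.
Usually core removal costs more than valence removal, but here the competition is close: a tightly held n=2 valence electron can cost more to remove than an n=3 core electron, so the actual values have to decide it.
Valence configurations: B²⁺ [He]2s¹, Al²⁺ [Ne]3s¹, O²⁺ [He]2s²2p², P²⁺ [Ne]3s²3p¹.
Tabulated IE_3 (kJ/mol): B 3660, Al 2745, O 5300, K 4420, P 2914.
Hence IE_3: Al < P < B < K < O.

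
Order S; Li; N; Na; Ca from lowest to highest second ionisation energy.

IE_2 is the cost of taking one more electron from the +1 cation: S⁺ still has 5 valence electrons; Li⁺ is the bare [He] core; N⁺ still has 4 valence electrons; Na⁺ is the bare [Ne] core; Ca⁺ still has 1 valence electron.
Core electrons are held far more tightly than valence electrons, so Na and Li top the IE_2 order.
Valence configurations: S⁺ [Ne]3s²3p³, N⁺ [He]2s²2p², Ca⁺ [Ar]4s¹.
The numbers (kJ/mol): S 2252, Li 7298, N 2856, Na 4562, Ca 1145.
Overall IE_2 order: Ca < S < N < Na < Li.

Ca < S < N < Na < Li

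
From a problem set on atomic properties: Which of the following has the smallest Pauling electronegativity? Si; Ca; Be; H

Ca

EN rises left→right (higher Z_eff, smaller atoms) and falls top→bottom (larger, more shielded atoms).
Neither a single period nor a single group — weigh both effects.
Be > Ca: Be sits above Ca in group 2, so the down-group effect alone puts Be higher.
Si > Be: the two effects oppose for this pair; the across-period effect wins (1.90 vs 1.57).
H > Si: period and group pull opposite ways; the down-group shift dominates (2.20 vs 1.90).
For reference (Pauling): H 2.20, Be 1.57, Si 1.90, Ca 1.00.
The smallest Pauling electronegativity among these belongs to Ca.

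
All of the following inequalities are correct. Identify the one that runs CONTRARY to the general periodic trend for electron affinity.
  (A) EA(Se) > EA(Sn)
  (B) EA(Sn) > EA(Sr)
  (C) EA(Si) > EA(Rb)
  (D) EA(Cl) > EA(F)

The general trend: electron affinity increases across a period and decreases down a group.
(A) Se (period 4, group 16) vs Sn (period 5, group 14): the stated order agrees with the simple trend.
(B) Sn (period 5, group 14) vs Sr (period 5, group 2): the stated order agrees with the simple trend.
(C) Si (period 3, group 14) vs Rb (period 5, group 1): the stated order agrees with the simple trend.
(D) Cl (period 3, group 17) vs F (period 2, group 17): the stated order contradicts the simple trend.
The exception is (D): F's small 2p subshell makes the incoming electron feel strong e⁻–e⁻ repulsion, so Cl actually releases more energy on gaining an electron.

(D)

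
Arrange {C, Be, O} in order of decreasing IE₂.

O > C > Be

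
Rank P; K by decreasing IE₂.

Consider each +1 ion: P⁺ still has 4 valence electrons; K⁺ is the bare [Ar] core.
Pulling an electron out of a noble-gas core costs far more than removing a remaining valence electron, so K sits at the high end of IE_2.
Approximate IE_2 values (kJ/mol): P 1907, K 3052.
Putting it together, IE_2: P < K.

K, P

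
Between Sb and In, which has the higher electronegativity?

In is in period 5, group 13; Sb is in period 5, group 15.
Smaller atoms with higher effective nuclear charge are more electronegative.
All lie in period 5, so electronegativity increases left to right.
So Sb has the higher electronegativity (Sb > In).

Sb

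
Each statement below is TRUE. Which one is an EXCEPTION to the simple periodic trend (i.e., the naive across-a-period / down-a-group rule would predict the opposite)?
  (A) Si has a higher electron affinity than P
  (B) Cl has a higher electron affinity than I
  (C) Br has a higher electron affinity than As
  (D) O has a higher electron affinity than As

(A)

The general trend: electron affinity increases across a period and decreases down a group.
(A) Si (period 3, group 14) vs P (period 3, group 15): the stated order contradicts the simple trend.
(B) Cl (period 3, group 17) vs I (period 5, group 17): the stated order agrees with the simple trend.
(C) Br (period 4, group 17) vs As (period 4, group 15): the stated order agrees with the simple trend.
(D) O (period 2, group 16) vs As (period 4, group 15): the stated order agrees with the simple trend.
The exception is (A): adding an electron to P's half-filled 3p³ is unfavourable, so Si (3p²) has the more exothermic EA.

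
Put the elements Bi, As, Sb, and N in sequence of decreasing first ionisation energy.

N > As > Sb > Bi

N is in period 2, group 15; As is in period 4, group 15; Sb is in period 5, group 15; Bi is in period 6, group 15.
Across a period the outer electron is held more tightly (higher IE₁); down a group it sits in a higher shell, more shielded, and comes off more easily.
All are in group 15, so first ionization energy increases up the group.
So from highest to lowest: N > As > Sb > Bi.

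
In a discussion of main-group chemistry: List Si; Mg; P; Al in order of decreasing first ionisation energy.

Mg is in period 3, group 2; Al is in period 3, group 13; Si is in period 3, group 14; P is in period 3, group 15.
First ionization energy rises across a period (greater Z_eff holds electrons more tightly) and falls down a group (valence electrons are farther from the nucleus).
All lie in period 3; the across-period trend (first ionization energy increases left to right) applies, with the exception below.
Note the exception: Mg has a higher first ionization energy than Al, contrary to the simple trend — Al's single 3p electron is easier to remove than one from Mg's filled 3s².
Approximate values (kJ/mol): Mg 738, Al 578, Si 786, P 1012.
So from highest to lowest: P > Si > Mg > Al.

P > Si > Mg > Al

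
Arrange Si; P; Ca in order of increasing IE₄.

Consider each +3 ion: Si³⁺ still has 1 valence electron; P³⁺ still has 2 valence electrons; Ca³⁺ is already 1 electron into the core.
Pulling an electron out of a noble-gas core costs far more than removing a remaining valence electron, so Ca sits at the high end of IE_4.
Valence configurations: Si³⁺ [Ne]3s¹, P³⁺ [Ne]3s².
Approximate IE_4 values (kJ/mol): Si 4356, P 4964, Ca 6491.
Putting it together, IE_4: Si < P < Ca.

Si < P < Ca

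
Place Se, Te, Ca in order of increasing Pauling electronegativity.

Ca is in period 4, group 2; Se is in period 4, group 16; Te is in period 5, group 16.
EN rises left→right (higher Z_eff, smaller atoms) and falls top→bottom (larger, more shielded atoms).
These span different periods and groups, so the two trends combine.
Te > Ca: the two effects oppose for this pair; the across-period effect wins (2.10 vs 1.00).
Se > Te: they share group 16; the group trend gives Se the larger value.
Tabulated electronegativity (Pauling): Ca 1.00, Se 2.55, Te 2.10.
So from lowest to highest: Ca < Te < Se.

Ca < Te < Se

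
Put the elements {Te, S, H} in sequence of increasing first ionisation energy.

H is in period 1, group 1; S is in period 3, group 16; Te is in period 5, group 16.
First ionization energy rises across a period (greater Z_eff holds electrons more tightly) and falls down a group (valence electrons are farther from the nucleus).
These span different periods and groups, so the two trends combine.
S > Te: S sits above Te in group 16, so the down-group effect alone puts S higher.
H > S: period and group pull opposite ways; the down-group shift dominates (1312 vs 1000 kJ/mol).
Tabulated first ionization energy (kJ/mol): H 1312, S 1000, Te 869.
So from lowest to highest: Te < S < H.

Te < S < H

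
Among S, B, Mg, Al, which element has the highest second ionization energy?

Consider each +1 ion: S⁺ still has 5 valence electrons; B⁺ still has 2 valence electrons; Mg⁺ still has 1 valence electron; Al⁺ still has 2 valence electrons.
All are still removing valence electrons, so compare the +1 ions as you would atoms: IE_2 generally rises across a period (higher Z_eff) and falls down a group (larger shell), subject to the usual subshell exceptions.
Valence configurations: S⁺ [Ne]3s²3p³, B⁺ [He]2s², Mg⁺ [Ne]3s¹, Al⁺ [Ne]3s².
The numbers (kJ/mol): S 2252, B 2427, Mg 1451, Al 1817.
Hence IE_2: Mg < Al < S < B.

B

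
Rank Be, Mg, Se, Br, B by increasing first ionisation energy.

Mg < B < Be < Se < Br

Be is in period 2, group 2; B is in period 2, group 13; Mg is in period 3, group 2; Se is in period 4, group 16; Br is in period 4, group 17.
IE₁ increases left→right with effective nuclear charge and decreases top→bottom as the valence shell moves farther out.
These span different periods and groups, so the two trends combine.
B > Mg: relative to Mg, both the across-period and down-group shifts push B's first ionization energy up.
Be > B: this pair runs against the simple trend — see the exception note.
Se > Be: period and group pull opposite ways; the across-period shift dominates (941 vs 900 kJ/mol).
Br > Se: both are in period 4; the period trend gives Br the larger value.
Note the exception: Be has a higher first ionization energy than B, contrary to the simple trend — removing B's lone 2p electron is easier than breaking Be's filled 2s².
Approximate values (kJ/mol): Be 900, B 801, Mg 738, Se 941, Br 1140.
So from lowest to highest: Mg < B < Be < Se < Br.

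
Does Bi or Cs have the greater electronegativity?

Cs is in period 6, group 1; Bi is in period 6, group 15.
Smaller atoms with higher effective nuclear charge are more electronegative.
All lie in period 6, so electronegativity increases left to right.
So Bi has the greater electronegativity (Bi > Cs).

Bi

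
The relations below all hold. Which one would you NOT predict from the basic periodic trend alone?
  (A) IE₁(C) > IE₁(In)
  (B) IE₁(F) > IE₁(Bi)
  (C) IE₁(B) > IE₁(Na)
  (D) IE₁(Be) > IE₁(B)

(D)

The general trend: first ionisation energy increases across a period and decreases down a group.
(A) C (period 2, group 14) vs In (period 5, group 13): the stated order agrees with the simple trend.
(B) F (period 2, group 17) vs Bi (period 6, group 15): the stated order agrees with the simple trend.
(C) B (period 2, group 13) vs Na (period 3, group 1): the stated order agrees with the simple trend.
(D) Be (period 2, group 2) vs B (period 2, group 13): the stated order contradicts the simple trend.
The exception is (D): removing B's lone 2p electron is easier than breaking Be's filled 2s².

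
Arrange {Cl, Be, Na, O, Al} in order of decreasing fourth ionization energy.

After 3 electrons have been removed, what remains? Cl³⁺ still has 4 valence electrons; Be³⁺ is already 1 electron into the core; Na³⁺ is already 2 electrons into the core; O³⁺ still has 3 valence electrons; Al³⁺ is the bare [Ne] core.
Pulling an electron out of a noble-gas core costs far more than removing a remaining valence electron, so Na, Al and Be sit at the high end of IE_4.
Valence configurations: Cl³⁺ [Ne]3s²3p², O³⁺ [He]2s²2p¹.
Approximate IE_4 values (kJ/mol): Cl 5159, Be 21007, Na 9543, O 7469, Al 11577.
Overall IE_4 order: Cl < O < Na < Al < Be.

Be > Al > Na > O > Cl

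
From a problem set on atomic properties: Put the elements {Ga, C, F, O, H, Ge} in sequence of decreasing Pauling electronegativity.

H is in period 1, group 1; C is in period 2, group 14; O is in period 2, group 16; F is in period 2, group 17; Ga is in period 4, group 13; Ge is in period 4, group 14.
Smaller atoms with higher effective nuclear charge are more electronegative.
Here both period and group differ, so the two effects have to be weighed against each other.
Ge > Ga: both are in period 4; the period trend gives Ge the larger value.
H > Ge: the two effects oppose for this pair; the down-group effect wins (2.20 vs 2.01).
C > H: the two effects oppose for this pair; the across-period effect wins (2.55 vs 2.20).
O > C: O lies to the right of C in period 2, so the across-period effect alone puts O higher.
F > O: both are in period 2; the period trend gives F the larger value.
Tabulated electronegativity (Pauling): H 2.20, C 2.55, O 3.44, F 3.98, Ga 1.81, Ge 2.01.
So from highest to lowest: F > O > C > H > Ge > Ga.

F, O, C, H, Ge, Ga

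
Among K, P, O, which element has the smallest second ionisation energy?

After 1 electron has been removed, what remains? K⁺ is the bare [Ar] core; P⁺ still has 4 valence electrons; O⁺ still has 5 valence electrons.
Usually core removal costs more than valence removal, but here the competition is close: a tightly held n=2 valence electron can cost more to remove than an n=3 core electron, so the actual values have to decide it.
Valence configurations: P⁺ [Ne]3s²3p², O⁺ [He]2s²2p³.
Tabulated IE_2 (kJ/mol): K 3052, P 1907, O 3388.
So the second ionization energies run P < K < O.

P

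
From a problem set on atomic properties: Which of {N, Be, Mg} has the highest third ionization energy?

Be

After 2 electrons have been removed, what remains? N²⁺ still has 3 valence electrons; Be²⁺ is the bare [He] core; Mg²⁺ is the bare [Ne] core.
Breaking into a closed-shell core is much more expensive than removing a leftover valence electron — Mg and Be have the largest IE_3 here.
Approximate IE_3 values (kJ/mol): N 4578, Be 14849, Mg 7733.
So the third ionization energies run N < Mg < Be.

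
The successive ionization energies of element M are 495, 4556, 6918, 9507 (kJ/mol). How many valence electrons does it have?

Look for the largest jump between consecutive ionization energies: IE2/IE1 ≈ 9.2, far larger than any earlier ratio.
That jump marks the point where a core electron is being removed. So the atom has 1 valence electron.

1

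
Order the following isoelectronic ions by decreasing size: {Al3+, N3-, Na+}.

All of these have 10 electrons, so size is governed by nuclear charge alone: the more protons, the stronger the pull on the same electron cloud, and the smaller the ion.
Nuclear charges: Al3+ (Z=13), Na+ (Z=11), N3- (Z=7).
Largest to smallest: N3- > Na+ > Al3+.

N3- > Na+ > Al3+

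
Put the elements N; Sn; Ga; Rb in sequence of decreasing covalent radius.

N is in period 2, group 15; Ga is in period 4, group 13; Rb is in period 5, group 1; Sn is in period 5, group 14.
Atomic radius shrinks across a period as nuclear charge pulls the same shell inward, and grows down a group as new shells are added.
Here both period and group differ, so the two effects have to be weighed against each other.
Ga > N: both effects reinforce here, so Ga is clearly the larger of the two.
Sn > Ga: period and group pull opposite ways; the down-group shift dominates (140 vs 124 pm).
Rb > Sn: both are in period 5; the period trend gives Rb the larger value.
Tabulated atomic radius (pm): N 71, Ga 124, Rb 210, Sn 140.
So from largest to smallest: Rb > Sn > Ga > N.

Rb, Sn, Ga, N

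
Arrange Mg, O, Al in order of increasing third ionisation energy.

Al < O < Mg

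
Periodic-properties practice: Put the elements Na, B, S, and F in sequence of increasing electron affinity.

B < Na < S < F

Electron affinity generally becomes more exothermic across a period toward the halogens and less exothermic down a group.
Here both period and group differ, so the two effects have to be weighed against each other.
Na > B: this pair runs against the simple trend — see the exception note.
S > Na: both are in period 3; the period trend gives S the larger value.
F > S: relative to S, both the across-period and down-group shifts push F's electron affinity up.
Note the exception: Na has a higher electron affinity than B, contrary to the simple trend — B's ns²np¹ configuration gives only a small electron affinity — the sparsely filled np subshell binds an added electron weakly.
For reference (kJ/mol): B 27, F 328, Na 53, S 200.
So from lowest to highest: B < Na < S < F.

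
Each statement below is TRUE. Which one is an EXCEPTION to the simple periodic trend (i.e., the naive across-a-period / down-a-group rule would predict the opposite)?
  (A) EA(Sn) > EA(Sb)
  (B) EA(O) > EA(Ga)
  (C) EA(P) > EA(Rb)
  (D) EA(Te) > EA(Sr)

(A)

The general trend: electron affinity increases across a period and decreases down a group.
(A) Sn (period 5, group 14) vs Sb (period 5, group 15): the stated order contradicts the simple trend.
(B) O (period 2, group 16) vs Ga (period 4, group 13): the stated order agrees with the simple trend.
(C) P (period 3, group 15) vs Rb (period 5, group 1): the stated order agrees with the simple trend.
(D) Te (period 5, group 16) vs Sr (period 5, group 2): the stated order agrees with the simple trend.
The exception is (A): adding an electron to Sb's half-filled 5p³ is unfavourable, so Sn has the more exothermic EA.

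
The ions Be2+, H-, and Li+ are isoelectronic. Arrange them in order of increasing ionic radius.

Be2+ < Li+ < H-

All of these have 2 electrons, so size is governed by nuclear charge alone: the more protons, the stronger the pull on the same electron cloud, and the smaller the ion.
Nuclear charges: Be2+ (Z=4), Li+ (Z=3), H- (Z=1).
Smallest to largest: Be2+ < Li+ < H-.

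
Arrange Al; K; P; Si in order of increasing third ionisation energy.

Consider each +2 ion: Al²⁺ still has 1 valence electron; K²⁺ is already 1 electron into the core; P²⁺ still has 3 valence electrons; Si²⁺ still has 2 valence electrons.
Breaking into a closed-shell core is much more expensive than removing a leftover valence electron — K has the largest IE_3 here.
Valence configurations: Al²⁺ [Ne]3s¹, P²⁺ [Ne]3s²3p¹, Si²⁺ [Ne]3s².
P²⁺ loses a lone 3p electron whereas Si²⁺ must break into a filled 3s² pair, so IE_3(Si) > IE_3(P) even though P has the higher nuclear charge.
The numbers (kJ/mol): Al 2745, K 4420, P 2914, Si 3232.
Overall IE_3 order: Al < P < Si < K.

Al < P < Si < K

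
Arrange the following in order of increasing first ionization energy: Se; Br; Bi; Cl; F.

Removing the outermost electron gets harder across a period and easier down a group.
Neither a single period nor a single group — weigh both effects.
Se > Bi: both effects reinforce here, so Se is clearly the higher of the two.
Br > Se: Br lies to the right of Se in period 4, so the across-period effect alone puts Br higher.
Cl > Br: Cl sits above Br in group 17, so the down-group effect alone puts Cl higher.
F > Cl: F sits above Cl in group 17, so the down-group effect alone puts F higher.
Tabulated first ionization energy (kJ/mol): F 1681, Cl 1251, Se 941, Br 1140, Bi 703.
So from lowest to highest: Bi < Se < Br < Cl < F.

Bi < Se < Br < Cl < F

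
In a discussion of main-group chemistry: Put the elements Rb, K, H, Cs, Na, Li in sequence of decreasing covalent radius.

Cs > Rb > K > Na > Li > H

H is in period 1, group 1; Li is in period 2, group 1; Na is in period 3, group 1; K is in period 4, group 1; Rb is in period 5, group 1; Cs is in period 6, group 1.
Moving right in a period, electrons are added to the same shell under a stronger nuclear pull, so atoms get smaller; moving down, a new shell is opened and atoms get larger.
All are in group 1, so atomic radius increases down the group.
So from largest to smallest: Cs > Rb > K > Na > Li > H.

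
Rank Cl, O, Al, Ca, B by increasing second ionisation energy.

Ca < Al < Cl < B < O

After 1 electron has been removed, what remains? Cl⁺ still has 6 valence electrons; O⁺ still has 5 valence electrons; Al⁺ still has 2 valence electrons; Ca⁺ still has 1 valence electron; B⁺ still has 2 valence electrons.
All are still removing valence electrons, so compare the +1 ions as you would atoms: IE_2 generally rises across a period (higher Z_eff) and falls down a group (larger shell), subject to the usual subshell exceptions.
Valence configurations: Cl⁺ [Ne]3s²3p⁴, O⁺ [He]2s²2p³, Al⁺ [Ne]3s², Ca⁺ [Ar]4s¹, B⁺ [He]2s².
The numbers (kJ/mol): Cl 2298, O 3388, Al 1817, Ca 1145, B 2427.
So the second ionization energies run Ca < Al < Cl < B < O.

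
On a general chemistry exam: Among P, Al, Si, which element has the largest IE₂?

P

The second ionization energy removes an electron from the +1 ion. For each element: P⁺ still has 4 valence electrons; Al⁺ still has 2 valence electrons; Si⁺ still has 3 valence electrons.
All are still removing valence electrons, so compare the +1 ions as you would atoms: IE_2 generally rises across a period (higher Z_eff) and falls down a group (larger shell), subject to the usual subshell exceptions.
Valence configurations: P⁺ [Ne]3s²3p², Al⁺ [Ne]3s², Si⁺ [Ne]3s²3p¹.
Si⁺ loses a lone 3p electron whereas Al⁺ must break into a filled 3s² pair, so IE_2(Al) > IE_2(Si) even though Si has the higher nuclear charge.
The numbers (kJ/mol): P 1907, Al 1817, Si 1577.
Hence IE_2: Si < Al < P.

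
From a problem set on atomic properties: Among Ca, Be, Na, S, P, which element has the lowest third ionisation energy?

IE_3 is the cost of taking one more electron from the +2 cation: Ca²⁺ is the bare [Ar] core; Be²⁺ is the bare [He] core; Na²⁺ is already 1 electron into the core; S²⁺ still has 4 valence electrons; P²⁺ still has 3 valence electrons.
Core electrons are held far more tightly than valence electrons, so Ca, Na and Be top the IE_3 order.
Valence configurations: S²⁺ [Ne]3s²3p², P²⁺ [Ne]3s²3p¹.
The numbers (kJ/mol): Ca 4912, Be 14849, Na 6910, S 3357, P 2914.
Putting it together, IE_3: P < S < Ca < Na < Be.

P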